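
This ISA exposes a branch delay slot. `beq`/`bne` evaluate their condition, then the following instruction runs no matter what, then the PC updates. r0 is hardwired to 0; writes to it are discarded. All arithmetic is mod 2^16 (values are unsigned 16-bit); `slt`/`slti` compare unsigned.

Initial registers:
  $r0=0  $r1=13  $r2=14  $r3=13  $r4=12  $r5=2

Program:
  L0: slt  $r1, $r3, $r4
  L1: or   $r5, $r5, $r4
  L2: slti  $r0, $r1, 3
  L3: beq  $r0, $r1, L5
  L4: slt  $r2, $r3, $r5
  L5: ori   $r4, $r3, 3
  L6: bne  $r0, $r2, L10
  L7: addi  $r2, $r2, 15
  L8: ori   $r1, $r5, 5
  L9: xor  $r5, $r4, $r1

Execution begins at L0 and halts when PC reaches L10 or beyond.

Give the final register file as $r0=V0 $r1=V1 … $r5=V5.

$r0=0 $r1=0 $r2=16 $r3=13 $r4=15 $r5=14

#0 slt  $r1, $r3, $r4 ; 0/0/14/13/12/2
#1 or   $r5, $r5, $r4 ; 0/0/14/13/12/14
#2 slti  $r0, $r1, 3 ; 0/0/14/13/12/14
#3 beq  $r0, $r1, L5 ; 0/0/14/13/12/14 ; →target
#4 slt  $r2, $r3, $r5 ; 0/0/1/13/12/14
#5 ori   $r4, $r3, 3 ; 0/0/1/13/15/14
#6 bne  $r0, $r2, L10 ; 0/0/1/13/15/14 ; →target
#7 addi  $r2, $r2, 15 ; 0/0/16/13/15/14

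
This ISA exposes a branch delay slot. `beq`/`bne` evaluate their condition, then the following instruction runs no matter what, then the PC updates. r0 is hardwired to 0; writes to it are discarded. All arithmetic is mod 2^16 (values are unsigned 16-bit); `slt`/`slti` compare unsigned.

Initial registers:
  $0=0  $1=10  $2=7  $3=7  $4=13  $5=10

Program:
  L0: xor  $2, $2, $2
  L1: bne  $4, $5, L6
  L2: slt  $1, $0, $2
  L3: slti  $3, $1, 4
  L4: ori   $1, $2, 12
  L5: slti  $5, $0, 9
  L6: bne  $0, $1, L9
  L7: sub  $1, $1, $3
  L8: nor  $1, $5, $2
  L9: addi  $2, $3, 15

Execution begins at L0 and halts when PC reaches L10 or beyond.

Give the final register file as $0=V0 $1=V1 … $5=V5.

PC=0  xor  $2, $2, $2        | $0=0 $1=10 $2=0 $3=7 $4=13 $5=10
PC=1  bne  $4, $5, L6        | $0=0 $1=10 $2=0 $3=7 $4=13 $5=10  [TAKEN]
PC=2  slt  $1, $0, $2        | $0=0 $1=0 $2=0 $3=7 $4=13 $5=10
PC=6  bne  $0, $1, L9        | $0=0 $1=0 $2=0 $3=7 $4=13 $5=10  [not taken]
PC=7  sub  $1, $1, $3        | $0=0 $1=65529 $2=0 $3=7 $4=13 $5=10
PC=8  nor  $1, $5, $2        | $0=0 $1=65525 $2=0 $3=7 $4=13 $5=10
PC=9  addi  $2, $3, 15       | $0=0 $1=65525 $2=22 $3=7 $4=13 $5=10

$0=0 $1=65525 $2=22 $3=7 $4=13 $5=10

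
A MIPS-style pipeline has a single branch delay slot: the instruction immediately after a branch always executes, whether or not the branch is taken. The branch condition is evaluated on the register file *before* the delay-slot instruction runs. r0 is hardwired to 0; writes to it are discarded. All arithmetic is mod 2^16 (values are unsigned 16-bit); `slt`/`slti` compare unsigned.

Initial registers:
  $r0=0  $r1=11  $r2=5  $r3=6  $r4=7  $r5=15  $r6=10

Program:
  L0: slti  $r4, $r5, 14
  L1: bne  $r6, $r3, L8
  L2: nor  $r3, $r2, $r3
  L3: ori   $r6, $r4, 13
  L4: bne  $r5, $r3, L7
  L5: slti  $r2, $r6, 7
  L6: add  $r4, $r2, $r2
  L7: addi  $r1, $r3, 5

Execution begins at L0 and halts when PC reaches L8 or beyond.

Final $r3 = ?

[0] slti  $r4, $r5, 14  →  {$r0:0, $r1:11, $r2:5, $r3:6, $r4:0, $r5:15, $r6:10}
[1] bne  $r6, $r3, L8  →  {$r0:0, $r1:11, $r2:5, $r3:6, $r4:0, $r5:15, $r6:10}  ⟨branch taken⟩
[2] nor  $r3, $r2, $r3  →  {$r0:0, $r1:11, $r2:5, $r3:65528, $r4:0, $r5:15, $r6:10}

65528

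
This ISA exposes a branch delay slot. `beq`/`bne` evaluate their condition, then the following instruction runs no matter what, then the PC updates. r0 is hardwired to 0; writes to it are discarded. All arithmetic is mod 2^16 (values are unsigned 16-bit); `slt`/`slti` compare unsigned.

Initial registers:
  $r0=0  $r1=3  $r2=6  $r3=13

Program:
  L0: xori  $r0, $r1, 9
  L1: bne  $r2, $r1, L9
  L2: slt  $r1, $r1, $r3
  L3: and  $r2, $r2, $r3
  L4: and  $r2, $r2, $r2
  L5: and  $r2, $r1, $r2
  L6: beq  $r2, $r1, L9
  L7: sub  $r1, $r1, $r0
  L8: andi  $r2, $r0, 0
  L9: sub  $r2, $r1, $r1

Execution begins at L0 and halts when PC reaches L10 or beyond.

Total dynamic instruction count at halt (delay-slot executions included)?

#0 xori  $r0, $r1, 9 ; 0/3/6/13
#1 bne  $r2, $r1, L9 ; 0/3/6/13 ; →target
#2 slt  $r1, $r1, $r3 ; 0/1/6/13
#9 sub  $r2, $r1, $r1 ; 0/1/0/13

4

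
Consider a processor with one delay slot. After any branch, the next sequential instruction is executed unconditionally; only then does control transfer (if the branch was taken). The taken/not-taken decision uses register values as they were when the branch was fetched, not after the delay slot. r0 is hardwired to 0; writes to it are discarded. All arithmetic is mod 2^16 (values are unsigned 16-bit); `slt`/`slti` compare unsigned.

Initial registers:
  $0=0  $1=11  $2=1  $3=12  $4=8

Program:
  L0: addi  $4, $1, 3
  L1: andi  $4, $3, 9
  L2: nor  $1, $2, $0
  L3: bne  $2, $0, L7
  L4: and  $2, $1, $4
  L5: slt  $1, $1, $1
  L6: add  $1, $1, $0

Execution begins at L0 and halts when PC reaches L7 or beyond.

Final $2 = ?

8

#0 addi  $4, $1, 3 ; 0/11/1/12/14
#1 andi  $4, $3, 9 ; 0/11/1/12/8
#2 nor  $1, $2, $0 ; 0/65534/1/12/8
#3 bne  $2, $0, L7 ; 0/65534/1/12/8 ; →target
#4 and  $2, $1, $4 ; 0/65534/8/12/8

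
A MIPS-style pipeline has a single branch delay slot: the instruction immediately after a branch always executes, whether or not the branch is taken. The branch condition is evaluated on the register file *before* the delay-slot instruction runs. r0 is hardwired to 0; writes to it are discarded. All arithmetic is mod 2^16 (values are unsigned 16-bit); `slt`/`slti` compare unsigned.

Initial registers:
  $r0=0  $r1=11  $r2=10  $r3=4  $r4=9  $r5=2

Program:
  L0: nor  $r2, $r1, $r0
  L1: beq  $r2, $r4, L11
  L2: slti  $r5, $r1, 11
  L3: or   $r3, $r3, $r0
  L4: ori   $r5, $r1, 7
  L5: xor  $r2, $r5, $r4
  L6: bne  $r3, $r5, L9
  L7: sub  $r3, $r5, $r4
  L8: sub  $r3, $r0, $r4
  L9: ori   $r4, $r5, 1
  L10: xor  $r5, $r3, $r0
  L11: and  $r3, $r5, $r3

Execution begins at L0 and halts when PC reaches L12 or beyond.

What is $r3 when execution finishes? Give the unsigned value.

#0 nor  $r2, $r1, $r0 ; 0/11/65524/4/9/2
#1 beq  $r2, $r4, L11 ; 0/11/65524/4/9/2 ; →fallthru
#2 slti  $r5, $r1, 11 ; 0/11/65524/4/9/0
#3 or   $r3, $r3, $r0 ; 0/11/65524/4/9/0
#4 ori   $r5, $r1, 7 ; 0/11/65524/4/9/15
#5 xor  $r2, $r5, $r4 ; 0/11/6/4/9/15
#6 bne  $r3, $r5, L9 ; 0/11/6/4/9/15 ; →target
#7 sub  $r3, $r5, $r4 ; 0/11/6/6/9/15
#9 ori   $r4, $r5, 1 ; 0/11/6/6/15/15
#10 xor  $r5, $r3, $r0 ; 0/11/6/6/15/6
#11 and  $r3, $r5, $r3 ; 0/11/6/6/15/6

6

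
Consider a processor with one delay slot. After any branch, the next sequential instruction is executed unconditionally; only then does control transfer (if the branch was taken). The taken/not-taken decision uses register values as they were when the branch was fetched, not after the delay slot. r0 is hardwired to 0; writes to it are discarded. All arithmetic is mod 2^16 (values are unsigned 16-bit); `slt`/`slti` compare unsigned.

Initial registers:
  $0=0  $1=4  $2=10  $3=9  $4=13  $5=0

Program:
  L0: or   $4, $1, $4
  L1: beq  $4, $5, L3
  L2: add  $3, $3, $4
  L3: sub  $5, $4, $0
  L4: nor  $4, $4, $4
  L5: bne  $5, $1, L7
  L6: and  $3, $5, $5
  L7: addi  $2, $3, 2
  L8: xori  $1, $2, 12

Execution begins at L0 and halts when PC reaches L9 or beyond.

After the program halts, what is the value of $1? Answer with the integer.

[0] or   $4, $1, $4  →  {$0:0, $1:4, $2:10, $3:9, $4:13, $5:0}
[1] beq  $4, $5, L3  →  {$0:0, $1:4, $2:10, $3:9, $4:13, $5:0}  ⟨branch fallthrough⟩
[2] add  $3, $3, $4  →  {$0:0, $1:4, $2:10, $3:22, $4:13, $5:0}
[3] sub  $5, $4, $0  →  {$0:0, $1:4, $2:10, $3:22, $4:13, $5:13}
[4] nor  $4, $4, $4  →  {$0:0, $1:4, $2:10, $3:22, $4:65522, $5:13}
[5] bne  $5, $1, L7  →  {$0:0, $1:4, $2:10, $3:22, $4:65522, $5:13}  ⟨branch taken⟩
[6] and  $3, $5, $5  →  {$0:0, $1:4, $2:10, $3:13, $4:65522, $5:13}
[7] addi  $2, $3, 2  →  {$0:0, $1:4, $2:15, $3:13, $4:65522, $5:13}
[8] xori  $1, $2, 12  →  {$0:0, $1:3, $2:15, $3:13, $4:65522, $5:13}

3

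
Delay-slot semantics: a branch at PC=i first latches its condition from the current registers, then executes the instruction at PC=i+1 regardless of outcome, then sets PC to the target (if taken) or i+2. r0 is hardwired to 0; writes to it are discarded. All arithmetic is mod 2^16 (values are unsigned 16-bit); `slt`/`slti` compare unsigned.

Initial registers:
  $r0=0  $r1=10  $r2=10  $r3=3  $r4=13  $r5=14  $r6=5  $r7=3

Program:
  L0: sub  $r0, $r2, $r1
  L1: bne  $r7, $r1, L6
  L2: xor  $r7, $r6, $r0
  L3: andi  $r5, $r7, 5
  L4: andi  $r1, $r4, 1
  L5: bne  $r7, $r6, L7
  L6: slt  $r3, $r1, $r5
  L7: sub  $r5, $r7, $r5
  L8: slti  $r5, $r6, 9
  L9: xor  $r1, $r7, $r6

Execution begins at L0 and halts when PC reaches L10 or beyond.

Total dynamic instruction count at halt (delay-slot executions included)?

[0] sub  $r0, $r2, $r1  →  {$r0:0, $r1:10, $r2:10, $r3:3, $r4:13, $r5:14, $r6:5, $r7:3}
[1] bne  $r7, $r1, L6  →  {$r0:0, $r1:10, $r2:10, $r3:3, $r4:13, $r5:14, $r6:5, $r7:3}  ⟨branch taken⟩
[2] xor  $r7, $r6, $r0  →  {$r0:0, $r1:10, $r2:10, $r3:3, $r4:13, $r5:14, $r6:5, $r7:5}
[6] slt  $r3, $r1, $r5  →  {$r0:0, $r1:10, $r2:10, $r3:1, $r4:13, $r5:14, $r6:5, $r7:5}
[7] sub  $r5, $r7, $r5  →  {$r0:0, $r1:10, $r2:10, $r3:1, $r4:13, $r5:65527, $r6:5, $r7:5}
[8] slti  $r5, $r6, 9  →  {$r0:0, $r1:10, $r2:10, $r3:1, $r4:13, $r5:1, $r6:5, $r7:5}
[9] xor  $r1, $r7, $r6  →  {$r0:0, $r1:0, $r2:10, $r3:1, $r4:13, $r5:1, $r6:5, $r7:5}

7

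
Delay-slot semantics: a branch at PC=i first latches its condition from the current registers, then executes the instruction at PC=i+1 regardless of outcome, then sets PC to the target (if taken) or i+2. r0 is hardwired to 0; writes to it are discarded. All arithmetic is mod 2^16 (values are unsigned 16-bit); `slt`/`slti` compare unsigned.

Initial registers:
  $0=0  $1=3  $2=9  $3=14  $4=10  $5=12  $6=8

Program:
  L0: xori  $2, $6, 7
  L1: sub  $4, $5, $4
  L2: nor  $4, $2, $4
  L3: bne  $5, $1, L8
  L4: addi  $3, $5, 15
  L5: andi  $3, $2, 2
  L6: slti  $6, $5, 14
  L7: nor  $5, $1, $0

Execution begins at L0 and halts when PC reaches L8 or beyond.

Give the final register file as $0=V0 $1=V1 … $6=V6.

$0=0 $1=3 $2=15 $3=27 $4=65520 $5=12 $6=8

#0 xori  $2, $6, 7 ; 0/3/15/14/10/12/8
#1 sub  $4, $5, $4 ; 0/3/15/14/2/12/8
#2 nor  $4, $2, $4 ; 0/3/15/14/65520/12/8
#3 bne  $5, $1, L8 ; 0/3/15/14/65520/12/8 ; →target
#4 addi  $3, $5, 15 ; 0/3/15/27/65520/12/8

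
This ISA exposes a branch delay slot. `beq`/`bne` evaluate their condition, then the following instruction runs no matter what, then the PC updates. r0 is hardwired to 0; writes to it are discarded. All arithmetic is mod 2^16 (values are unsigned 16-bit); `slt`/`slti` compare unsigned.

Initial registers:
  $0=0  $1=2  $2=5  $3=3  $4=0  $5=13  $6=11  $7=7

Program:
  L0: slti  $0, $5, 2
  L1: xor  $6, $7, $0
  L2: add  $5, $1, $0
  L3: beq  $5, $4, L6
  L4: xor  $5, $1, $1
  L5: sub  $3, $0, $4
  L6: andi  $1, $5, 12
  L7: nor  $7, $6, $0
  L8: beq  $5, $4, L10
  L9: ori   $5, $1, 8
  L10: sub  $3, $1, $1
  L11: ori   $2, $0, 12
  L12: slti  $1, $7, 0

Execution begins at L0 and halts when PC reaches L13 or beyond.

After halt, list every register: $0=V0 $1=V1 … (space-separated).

#0 slti  $0, $5, 2 ; 0/2/5/3/0/13/11/7
#1 xor  $6, $7, $0 ; 0/2/5/3/0/13/7/7
#2 add  $5, $1, $0 ; 0/2/5/3/0/2/7/7
#3 beq  $5, $4, L6 ; 0/2/5/3/0/2/7/7 ; →fallthru
#4 xor  $5, $1, $1 ; 0/2/5/3/0/0/7/7
#5 sub  $3, $0, $4 ; 0/2/5/0/0/0/7/7
#6 andi  $1, $5, 12 ; 0/0/5/0/0/0/7/7
#7 nor  $7, $6, $0 ; 0/0/5/0/0/0/7/65528
#8 beq  $5, $4, L10 ; 0/0/5/0/0/0/7/65528 ; →target
#9 ori   $5, $1, 8 ; 0/0/5/0/0/8/7/65528
#10 sub  $3, $1, $1 ; 0/0/5/0/0/8/7/65528
#11 ori   $2, $0, 12 ; 0/0/12/0/0/8/7/65528
#12 slti  $1, $7, 0 ; 0/0/12/0/0/8/7/65528

$0=0 $1=0 $2=12 $3=0 $4=0 $5=8 $6=7 $7=65528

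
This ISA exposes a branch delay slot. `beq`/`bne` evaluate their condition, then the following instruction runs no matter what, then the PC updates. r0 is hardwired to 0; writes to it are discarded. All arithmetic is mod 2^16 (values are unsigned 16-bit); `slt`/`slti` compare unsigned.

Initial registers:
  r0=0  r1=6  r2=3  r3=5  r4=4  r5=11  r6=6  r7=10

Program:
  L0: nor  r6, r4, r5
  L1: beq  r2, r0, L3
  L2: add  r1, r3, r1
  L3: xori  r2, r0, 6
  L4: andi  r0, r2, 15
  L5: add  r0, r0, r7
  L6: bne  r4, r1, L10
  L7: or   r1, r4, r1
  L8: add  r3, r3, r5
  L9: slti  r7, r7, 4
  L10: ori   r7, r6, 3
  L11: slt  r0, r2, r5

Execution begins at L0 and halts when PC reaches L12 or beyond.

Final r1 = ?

[0] nor  r6, r4, r5  →  {r0:0, r1:6, r2:3, r3:5, r4:4, r5:11, r6:65520, r7:10}
[1] beq  r2, r0, L3  →  {r0:0, r1:6, r2:3, r3:5, r4:4, r5:11, r6:65520, r7:10}  ⟨branch fallthrough⟩
[2] add  r1, r3, r1  →  {r0:0, r1:11, r2:3, r3:5, r4:4, r5:11, r6:65520, r7:10}
[3] xori  r2, r0, 6  →  {r0:0, r1:11, r2:6, r3:5, r4:4, r5:11, r6:65520, r7:10}
[4] andi  r0, r2, 15  →  {r0:0, r1:11, r2:6, r3:5, r4:4, r5:11, r6:65520, r7:10}
[5] add  r0, r0, r7  →  {r0:0, r1:11, r2:6, r3:5, r4:4, r5:11, r6:65520, r7:10}
[6] bne  r4, r1, L10  →  {r0:0, r1:11, r2:6, r3:5, r4:4, r5:11, r6:65520, r7:10}  ⟨branch taken⟩
[7] or   r1, r4, r1  →  {r0:0, r1:15, r2:6, r3:5, r4:4, r5:11, r6:65520, r7:10}
[10] ori   r7, r6, 3  →  {r0:0, r1:15, r2:6, r3:5, r4:4, r5:11, r6:65520, r7:65523}
[11] slt  r0, r2, r5  →  {r0:0, r1:15, r2:6, r3:5, r4:4, r5:11, r6:65520, r7:65523}

15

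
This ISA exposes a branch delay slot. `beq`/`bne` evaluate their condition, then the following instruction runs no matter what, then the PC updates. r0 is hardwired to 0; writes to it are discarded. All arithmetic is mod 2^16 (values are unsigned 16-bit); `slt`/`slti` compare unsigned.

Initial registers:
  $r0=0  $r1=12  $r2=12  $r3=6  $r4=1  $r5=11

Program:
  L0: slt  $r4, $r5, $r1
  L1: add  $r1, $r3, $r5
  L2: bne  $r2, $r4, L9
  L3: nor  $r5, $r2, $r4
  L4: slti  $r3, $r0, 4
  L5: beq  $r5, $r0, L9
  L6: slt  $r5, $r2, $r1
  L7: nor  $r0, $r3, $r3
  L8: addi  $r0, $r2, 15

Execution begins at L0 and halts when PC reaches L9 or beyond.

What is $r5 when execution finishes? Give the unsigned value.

65522

PC=0  slt  $r4, $r5, $r1     | $r0=0 $r1=12 $r2=12 $r3=6 $r4=1 $r5=11
PC=1  add  $r1, $r3, $r5     | $r0=0 $r1=17 $r2=12 $r3=6 $r4=1 $r5=11
PC=2  bne  $r2, $r4, L9      | $r0=0 $r1=17 $r2=12 $r3=6 $r4=1 $r5=11  [TAKEN]
PC=3  nor  $r5, $r2, $r4     | $r0=0 $r1=17 $r2=12 $r3=6 $r4=1 $r5=65522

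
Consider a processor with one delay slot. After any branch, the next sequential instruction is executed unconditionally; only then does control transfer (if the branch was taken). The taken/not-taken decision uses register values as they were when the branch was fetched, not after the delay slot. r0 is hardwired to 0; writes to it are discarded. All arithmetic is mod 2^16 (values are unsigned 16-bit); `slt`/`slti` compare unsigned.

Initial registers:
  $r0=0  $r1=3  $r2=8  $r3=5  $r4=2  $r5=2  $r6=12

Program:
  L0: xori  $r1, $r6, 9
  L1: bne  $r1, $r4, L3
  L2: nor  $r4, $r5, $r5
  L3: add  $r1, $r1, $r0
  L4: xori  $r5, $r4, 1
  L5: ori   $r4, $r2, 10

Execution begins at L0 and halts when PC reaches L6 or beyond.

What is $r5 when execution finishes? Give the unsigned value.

65532

#0 xori  $r1, $r6, 9 ; 0/5/8/5/2/2/12
#1 bne  $r1, $r4, L3 ; 0/5/8/5/2/2/12 ; →target
#2 nor  $r4, $r5, $r5 ; 0/5/8/5/65533/2/12
#3 add  $r1, $r1, $r0 ; 0/5/8/5/65533/2/12
#4 xori  $r5, $r4, 1 ; 0/5/8/5/65533/65532/12
#5 ori   $r4, $r2, 10 ; 0/5/8/5/10/65532/12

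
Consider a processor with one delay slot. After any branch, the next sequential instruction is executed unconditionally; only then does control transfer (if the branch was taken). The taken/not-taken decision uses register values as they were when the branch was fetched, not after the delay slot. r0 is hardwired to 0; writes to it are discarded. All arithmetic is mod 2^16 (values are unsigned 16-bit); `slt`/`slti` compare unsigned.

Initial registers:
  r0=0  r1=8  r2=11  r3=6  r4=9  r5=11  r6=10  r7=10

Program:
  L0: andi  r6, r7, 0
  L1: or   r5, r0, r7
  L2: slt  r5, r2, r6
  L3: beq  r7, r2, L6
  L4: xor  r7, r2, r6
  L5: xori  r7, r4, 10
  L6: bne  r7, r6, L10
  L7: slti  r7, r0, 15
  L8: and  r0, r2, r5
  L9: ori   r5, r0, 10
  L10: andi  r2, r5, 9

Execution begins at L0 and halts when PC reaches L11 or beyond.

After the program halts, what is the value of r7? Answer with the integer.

  step pc=0: andi  r6, r7, 0  regs=(0,8,11,6,9,11,0,10)
  step pc=1: or   r5, r0, r7  regs=(0,8,11,6,9,10,0,10)
  step pc=2: slt  r5, r2, r6  regs=(0,8,11,6,9,0,0,10)
  step pc=3: beq  r7, r2, L6  cond=F  regs=(0,8,11,6,9,0,0,10)
  step pc=4: xor  r7, r2, r6  regs=(0,8,11,6,9,0,0,11)
  step pc=5: xori  r7, r4, 10  regs=(0,8,11,6,9,0,0,3)
  step pc=6: bne  r7, r6, L10  cond=T  regs=(0,8,11,6,9,0,0,3)
  step pc=7: slti  r7, r0, 15  regs=(0,8,11,6,9,0,0,1)
  step pc=10: andi  r2, r5, 9  regs=(0,8,0,6,9,0,0,1)

1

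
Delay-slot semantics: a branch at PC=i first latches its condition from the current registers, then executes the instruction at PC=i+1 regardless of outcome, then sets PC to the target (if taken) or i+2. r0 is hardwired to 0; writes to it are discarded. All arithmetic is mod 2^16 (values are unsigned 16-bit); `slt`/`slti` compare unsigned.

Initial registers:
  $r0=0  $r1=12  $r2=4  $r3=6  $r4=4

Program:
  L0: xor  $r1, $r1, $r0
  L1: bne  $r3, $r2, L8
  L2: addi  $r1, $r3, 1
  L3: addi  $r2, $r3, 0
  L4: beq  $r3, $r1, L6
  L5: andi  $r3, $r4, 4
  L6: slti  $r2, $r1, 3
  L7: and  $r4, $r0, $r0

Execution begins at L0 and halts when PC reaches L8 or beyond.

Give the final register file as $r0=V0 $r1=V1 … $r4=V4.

$r0=0 $r1=7 $r2=4 $r3=6 $r4=4

  step pc=0: xor  $r1, $r1, $r0  regs=(0,12,4,6,4)
  step pc=1: bne  $r3, $r2, L8  cond=T  regs=(0,12,4,6,4)
  step pc=2: addi  $r1, $r3, 1  regs=(0,7,4,6,4)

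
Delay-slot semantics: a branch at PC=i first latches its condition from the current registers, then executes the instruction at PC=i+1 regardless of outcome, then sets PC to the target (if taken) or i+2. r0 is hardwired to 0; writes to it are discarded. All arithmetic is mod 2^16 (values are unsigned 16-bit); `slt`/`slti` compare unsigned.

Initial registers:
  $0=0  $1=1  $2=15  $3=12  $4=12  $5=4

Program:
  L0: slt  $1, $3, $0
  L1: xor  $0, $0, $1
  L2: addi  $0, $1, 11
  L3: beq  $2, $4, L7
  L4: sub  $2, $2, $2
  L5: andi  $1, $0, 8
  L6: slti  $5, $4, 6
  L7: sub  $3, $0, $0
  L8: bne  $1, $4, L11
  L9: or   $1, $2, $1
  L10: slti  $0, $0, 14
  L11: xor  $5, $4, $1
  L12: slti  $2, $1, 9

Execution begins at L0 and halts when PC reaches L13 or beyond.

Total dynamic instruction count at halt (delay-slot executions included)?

#0 slt  $1, $3, $0 ; 0/0/15/12/12/4
#1 xor  $0, $0, $1 ; 0/0/15/12/12/4
#2 addi  $0, $1, 11 ; 0/0/15/12/12/4
#3 beq  $2, $4, L7 ; 0/0/15/12/12/4 ; →fallthru
#4 sub  $2, $2, $2 ; 0/0/0/12/12/4
#5 andi  $1, $0, 8 ; 0/0/0/12/12/4
#6 slti  $5, $4, 6 ; 0/0/0/12/12/0
#7 sub  $3, $0, $0 ; 0/0/0/0/12/0
#8 bne  $1, $4, L11 ; 0/0/0/0/12/0 ; →target
#9 or   $1, $2, $1 ; 0/0/0/0/12/0
#11 xor  $5, $4, $1 ; 0/0/0/0/12/12
#12 slti  $2, $1, 9 ; 0/0/1/0/12/12

12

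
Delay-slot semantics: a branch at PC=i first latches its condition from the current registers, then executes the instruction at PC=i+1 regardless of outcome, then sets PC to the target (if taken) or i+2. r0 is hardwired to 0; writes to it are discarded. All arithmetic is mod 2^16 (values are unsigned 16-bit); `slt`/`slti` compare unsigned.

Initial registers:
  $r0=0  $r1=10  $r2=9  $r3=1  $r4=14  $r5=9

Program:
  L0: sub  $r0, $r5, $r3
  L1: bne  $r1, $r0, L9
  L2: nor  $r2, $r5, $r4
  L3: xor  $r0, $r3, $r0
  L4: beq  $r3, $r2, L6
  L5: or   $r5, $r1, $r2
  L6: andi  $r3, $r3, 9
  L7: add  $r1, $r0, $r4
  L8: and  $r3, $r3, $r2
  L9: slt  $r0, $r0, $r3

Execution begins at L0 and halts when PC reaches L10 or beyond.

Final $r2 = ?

  step pc=0: sub  $r0, $r5, $r3  regs=(0,10,9,1,14,9)
  step pc=1: bne  $r1, $r0, L9  cond=T  regs=(0,10,9,1,14,9)
  step pc=2: nor  $r2, $r5, $r4  regs=(0,10,65520,1,14,9)
  step pc=9: slt  $r0, $r0, $r3  regs=(0,10,65520,1,14,9)

65520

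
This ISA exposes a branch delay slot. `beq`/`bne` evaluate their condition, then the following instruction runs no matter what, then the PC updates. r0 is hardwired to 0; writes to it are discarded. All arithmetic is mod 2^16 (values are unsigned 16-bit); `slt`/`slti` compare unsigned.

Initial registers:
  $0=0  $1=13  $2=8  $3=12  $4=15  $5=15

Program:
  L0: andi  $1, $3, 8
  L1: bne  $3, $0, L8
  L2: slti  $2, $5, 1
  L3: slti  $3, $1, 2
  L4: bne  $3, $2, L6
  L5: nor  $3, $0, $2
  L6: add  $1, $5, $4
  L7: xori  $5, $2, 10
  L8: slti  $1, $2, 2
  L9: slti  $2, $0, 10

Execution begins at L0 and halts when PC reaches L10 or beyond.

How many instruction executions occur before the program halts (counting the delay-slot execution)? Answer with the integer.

  step pc=0: andi  $1, $3, 8  regs=(0,8,8,12,15,15)
  step pc=1: bne  $3, $0, L8  cond=T  regs=(0,8,8,12,15,15)
  step pc=2: slti  $2, $5, 1  regs=(0,8,0,12,15,15)
  step pc=8: slti  $1, $2, 2  regs=(0,1,0,12,15,15)
  step pc=9: slti  $2, $0, 10  regs=(0,1,1,12,15,15)

5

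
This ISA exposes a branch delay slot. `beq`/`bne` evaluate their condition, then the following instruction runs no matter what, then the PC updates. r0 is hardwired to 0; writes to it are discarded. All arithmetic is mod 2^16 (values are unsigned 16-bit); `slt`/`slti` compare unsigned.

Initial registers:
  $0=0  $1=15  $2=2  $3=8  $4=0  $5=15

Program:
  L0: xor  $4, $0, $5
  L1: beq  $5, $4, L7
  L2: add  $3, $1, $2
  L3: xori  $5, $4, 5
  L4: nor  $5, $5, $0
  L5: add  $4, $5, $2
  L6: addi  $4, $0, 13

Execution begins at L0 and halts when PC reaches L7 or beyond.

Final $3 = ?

17

#0 xor  $4, $0, $5 ; 0/15/2/8/15/15
#1 beq  $5, $4, L7 ; 0/15/2/8/15/15 ; →target
#2 add  $3, $1, $2 ; 0/15/2/17/15/15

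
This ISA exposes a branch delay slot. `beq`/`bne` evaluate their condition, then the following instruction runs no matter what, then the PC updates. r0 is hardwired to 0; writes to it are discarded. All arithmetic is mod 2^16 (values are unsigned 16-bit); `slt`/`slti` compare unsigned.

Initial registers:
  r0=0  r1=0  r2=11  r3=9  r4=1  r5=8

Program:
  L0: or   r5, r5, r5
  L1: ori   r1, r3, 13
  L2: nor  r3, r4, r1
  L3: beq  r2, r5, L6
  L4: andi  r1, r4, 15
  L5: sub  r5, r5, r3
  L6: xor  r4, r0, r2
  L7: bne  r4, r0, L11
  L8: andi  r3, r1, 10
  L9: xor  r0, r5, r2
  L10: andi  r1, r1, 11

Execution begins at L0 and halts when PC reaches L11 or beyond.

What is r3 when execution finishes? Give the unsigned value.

0

#0 or   r5, r5, r5 ; 0/0/11/9/1/8
#1 ori   r1, r3, 13 ; 0/13/11/9/1/8
#2 nor  r3, r4, r1 ; 0/13/11/65522/1/8
#3 beq  r2, r5, L6 ; 0/13/11/65522/1/8 ; →fallthru
#4 andi  r1, r4, 15 ; 0/1/11/65522/1/8
#5 sub  r5, r5, r3 ; 0/1/11/65522/1/22
#6 xor  r4, r0, r2 ; 0/1/11/65522/11/22
#7 bne  r4, r0, L11 ; 0/1/11/65522/11/22 ; →target
#8 andi  r3, r1, 10 ; 0/1/11/0/11/22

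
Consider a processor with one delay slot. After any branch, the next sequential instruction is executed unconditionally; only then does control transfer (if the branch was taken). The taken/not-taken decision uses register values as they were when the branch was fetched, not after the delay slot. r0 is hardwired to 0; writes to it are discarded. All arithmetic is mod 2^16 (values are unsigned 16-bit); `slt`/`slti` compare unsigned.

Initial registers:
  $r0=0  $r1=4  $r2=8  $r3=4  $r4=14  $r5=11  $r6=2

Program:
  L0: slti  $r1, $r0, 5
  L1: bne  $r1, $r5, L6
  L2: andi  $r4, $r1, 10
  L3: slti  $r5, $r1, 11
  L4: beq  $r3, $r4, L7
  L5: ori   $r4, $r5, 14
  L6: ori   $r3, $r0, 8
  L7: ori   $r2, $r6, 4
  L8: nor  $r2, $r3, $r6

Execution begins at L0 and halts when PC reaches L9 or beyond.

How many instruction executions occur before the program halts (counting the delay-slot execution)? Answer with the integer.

6

#0 slti  $r1, $r0, 5 ; 0/1/8/4/14/11/2
#1 bne  $r1, $r5, L6 ; 0/1/8/4/14/11/2 ; →target
#2 andi  $r4, $r1, 10 ; 0/1/8/4/0/11/2
#6 ori   $r3, $r0, 8 ; 0/1/8/8/0/11/2
#7 ori   $r2, $r6, 4 ; 0/1/6/8/0/11/2
#8 nor  $r2, $r3, $r6 ; 0/1/65525/8/0/11/2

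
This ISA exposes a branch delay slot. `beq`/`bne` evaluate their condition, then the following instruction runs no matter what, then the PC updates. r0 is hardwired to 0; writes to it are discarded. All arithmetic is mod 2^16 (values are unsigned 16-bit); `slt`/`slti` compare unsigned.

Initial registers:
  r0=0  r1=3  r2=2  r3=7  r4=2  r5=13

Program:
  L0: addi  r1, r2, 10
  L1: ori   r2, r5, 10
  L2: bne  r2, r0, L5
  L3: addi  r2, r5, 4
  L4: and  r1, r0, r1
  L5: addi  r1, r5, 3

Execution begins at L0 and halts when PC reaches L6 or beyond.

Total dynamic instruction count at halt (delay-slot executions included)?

[0] addi  r1, r2, 10  →  {r0:0, r1:12, r2:2, r3:7, r4:2, r5:13}
[1] ori   r2, r5, 10  →  {r0:0, r1:12, r2:15, r3:7, r4:2, r5:13}
[2] bne  r2, r0, L5  →  {r0:0, r1:12, r2:15, r3:7, r4:2, r5:13}  ⟨branch taken⟩
[3] addi  r2, r5, 4  →  {r0:0, r1:12, r2:17, r3:7, r4:2, r5:13}
[5] addi  r1, r5, 3  →  {r0:0, r1:16, r2:17, r3:7, r4:2, r5:13}

5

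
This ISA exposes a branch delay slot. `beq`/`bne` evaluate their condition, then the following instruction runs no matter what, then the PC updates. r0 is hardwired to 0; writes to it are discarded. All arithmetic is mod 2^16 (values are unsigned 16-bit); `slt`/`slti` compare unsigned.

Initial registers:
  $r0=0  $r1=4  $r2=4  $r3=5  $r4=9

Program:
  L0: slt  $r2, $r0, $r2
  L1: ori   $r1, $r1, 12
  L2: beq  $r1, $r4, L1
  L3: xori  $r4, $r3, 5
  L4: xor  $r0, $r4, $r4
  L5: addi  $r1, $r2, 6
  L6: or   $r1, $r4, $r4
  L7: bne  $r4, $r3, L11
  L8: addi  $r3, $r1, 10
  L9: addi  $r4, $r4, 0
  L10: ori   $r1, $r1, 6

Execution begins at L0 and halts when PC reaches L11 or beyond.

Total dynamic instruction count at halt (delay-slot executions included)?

9

#0 slt  $r2, $r0, $r2 ; 0/4/1/5/9
#1 ori   $r1, $r1, 12 ; 0/12/1/5/9
#2 beq  $r1, $r4, L1 ; 0/12/1/5/9 ; →fallthru
#3 xori  $r4, $r3, 5 ; 0/12/1/5/0
#4 xor  $r0, $r4, $r4 ; 0/12/1/5/0
#5 addi  $r1, $r2, 6 ; 0/7/1/5/0
#6 or   $r1, $r4, $r4 ; 0/0/1/5/0
#7 bne  $r4, $r3, L11 ; 0/0/1/5/0 ; →target
#8 addi  $r3, $r1, 10 ; 0/0/1/10/0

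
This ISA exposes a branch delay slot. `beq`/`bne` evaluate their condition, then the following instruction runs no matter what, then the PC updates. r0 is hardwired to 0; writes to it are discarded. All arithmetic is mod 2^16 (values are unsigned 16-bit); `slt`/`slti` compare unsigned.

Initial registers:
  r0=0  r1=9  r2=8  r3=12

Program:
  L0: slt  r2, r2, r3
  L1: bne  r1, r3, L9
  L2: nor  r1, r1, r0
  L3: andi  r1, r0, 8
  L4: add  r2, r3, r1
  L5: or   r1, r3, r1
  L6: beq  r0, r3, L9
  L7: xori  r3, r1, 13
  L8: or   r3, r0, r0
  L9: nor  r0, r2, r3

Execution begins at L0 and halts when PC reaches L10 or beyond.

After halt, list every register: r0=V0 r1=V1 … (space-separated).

r0=0 r1=65526 r2=1 r3=12

  step pc=0: slt  r2, r2, r3  regs=(0,9,1,12)
  step pc=1: bne  r1, r3, L9  cond=T  regs=(0,9,1,12)
  step pc=2: nor  r1, r1, r0  regs=(0,65526,1,12)
  step pc=9: nor  r0, r2, r3  regs=(0,65526,1,12)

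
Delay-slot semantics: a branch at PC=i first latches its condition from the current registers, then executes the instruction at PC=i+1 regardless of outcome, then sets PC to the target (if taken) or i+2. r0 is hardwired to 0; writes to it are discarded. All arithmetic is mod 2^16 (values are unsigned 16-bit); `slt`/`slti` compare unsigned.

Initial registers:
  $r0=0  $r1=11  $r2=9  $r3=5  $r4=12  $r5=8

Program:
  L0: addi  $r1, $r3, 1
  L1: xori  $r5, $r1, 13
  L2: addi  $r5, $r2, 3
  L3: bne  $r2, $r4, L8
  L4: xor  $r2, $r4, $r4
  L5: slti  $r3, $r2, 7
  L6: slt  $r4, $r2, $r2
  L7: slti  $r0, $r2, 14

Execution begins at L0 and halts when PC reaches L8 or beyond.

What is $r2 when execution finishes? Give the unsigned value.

0

  step pc=0: addi  $r1, $r3, 1  regs=(0,6,9,5,12,8)
  step pc=1: xori  $r5, $r1, 13  regs=(0,6,9,5,12,11)
  step pc=2: addi  $r5, $r2, 3  regs=(0,6,9,5,12,12)
  step pc=3: bne  $r2, $r4, L8  cond=T  regs=(0,6,9,5,12,12)
  step pc=4: xor  $r2, $r4, $r4  regs=(0,6,0,5,12,12)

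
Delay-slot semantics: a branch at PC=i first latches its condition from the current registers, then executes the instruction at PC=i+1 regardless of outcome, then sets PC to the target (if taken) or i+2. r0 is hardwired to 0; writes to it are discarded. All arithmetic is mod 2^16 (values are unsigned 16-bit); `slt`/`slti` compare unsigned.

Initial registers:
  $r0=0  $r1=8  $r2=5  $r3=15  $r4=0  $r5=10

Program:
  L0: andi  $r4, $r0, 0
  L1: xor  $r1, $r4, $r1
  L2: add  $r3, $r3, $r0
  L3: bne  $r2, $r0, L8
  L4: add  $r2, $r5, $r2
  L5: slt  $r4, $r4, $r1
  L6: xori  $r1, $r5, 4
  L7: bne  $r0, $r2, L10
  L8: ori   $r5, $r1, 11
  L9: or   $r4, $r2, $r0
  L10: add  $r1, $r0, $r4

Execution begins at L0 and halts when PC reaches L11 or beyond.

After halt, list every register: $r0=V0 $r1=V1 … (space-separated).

$r0=0 $r1=15 $r2=15 $r3=15 $r4=15 $r5=11

[0] andi  $r4, $r0, 0  →  {$r0:0, $r1:8, $r2:5, $r3:15, $r4:0, $r5:10}
[1] xor  $r1, $r4, $r1  →  {$r0:0, $r1:8, $r2:5, $r3:15, $r4:0, $r5:10}
[2] add  $r3, $r3, $r0  →  {$r0:0, $r1:8, $r2:5, $r3:15, $r4:0, $r5:10}
[3] bne  $r2, $r0, L8  →  {$r0:0, $r1:8, $r2:5, $r3:15, $r4:0, $r5:10}  ⟨branch taken⟩
[4] add  $r2, $r5, $r2  →  {$r0:0, $r1:8, $r2:15, $r3:15, $r4:0, $r5:10}
[8] ori   $r5, $r1, 11  →  {$r0:0, $r1:8, $r2:15, $r3:15, $r4:0, $r5:11}
[9] or   $r4, $r2, $r0  →  {$r0:0, $r1:8, $r2:15, $r3:15, $r4:15, $r5:11}
[10] add  $r1, $r0, $r4  →  {$r0:0, $r1:15, $r2:15, $r3:15, $r4:15, $r5:11}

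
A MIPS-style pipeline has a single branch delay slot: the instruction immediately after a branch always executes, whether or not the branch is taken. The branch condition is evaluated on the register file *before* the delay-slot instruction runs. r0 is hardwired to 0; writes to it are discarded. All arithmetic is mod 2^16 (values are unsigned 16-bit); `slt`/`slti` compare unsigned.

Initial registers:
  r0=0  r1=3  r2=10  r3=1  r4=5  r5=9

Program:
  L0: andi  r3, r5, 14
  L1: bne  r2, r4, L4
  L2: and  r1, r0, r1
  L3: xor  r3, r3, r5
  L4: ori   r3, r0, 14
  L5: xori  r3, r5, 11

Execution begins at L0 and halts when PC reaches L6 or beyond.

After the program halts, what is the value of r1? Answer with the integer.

0

  step pc=0: andi  r3, r5, 14  regs=(0,3,10,8,5,9)
  step pc=1: bne  r2, r4, L4  cond=T  regs=(0,3,10,8,5,9)
  step pc=2: and  r1, r0, r1  regs=(0,0,10,8,5,9)
  step pc=4: ori   r3, r0, 14  regs=(0,0,10,14,5,9)
  step pc=5: xori  r3, r5, 11  regs=(0,0,10,2,5,9)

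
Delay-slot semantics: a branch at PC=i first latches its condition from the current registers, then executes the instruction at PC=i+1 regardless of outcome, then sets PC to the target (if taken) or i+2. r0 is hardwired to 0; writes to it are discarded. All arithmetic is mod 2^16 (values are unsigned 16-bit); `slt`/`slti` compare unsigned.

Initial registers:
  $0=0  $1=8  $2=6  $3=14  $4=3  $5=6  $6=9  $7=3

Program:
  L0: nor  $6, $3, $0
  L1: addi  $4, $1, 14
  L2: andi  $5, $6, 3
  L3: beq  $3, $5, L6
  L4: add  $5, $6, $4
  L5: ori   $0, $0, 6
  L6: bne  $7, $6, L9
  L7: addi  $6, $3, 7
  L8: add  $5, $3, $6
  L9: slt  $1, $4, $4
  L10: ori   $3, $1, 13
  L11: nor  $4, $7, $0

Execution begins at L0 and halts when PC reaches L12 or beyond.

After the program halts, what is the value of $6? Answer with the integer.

#0 nor  $6, $3, $0 ; 0/8/6/14/3/6/65521/3
#1 addi  $4, $1, 14 ; 0/8/6/14/22/6/65521/3
#2 andi  $5, $6, 3 ; 0/8/6/14/22/1/65521/3
#3 beq  $3, $5, L6 ; 0/8/6/14/22/1/65521/3 ; →fallthru
#4 add  $5, $6, $4 ; 0/8/6/14/22/7/65521/3
#5 ori   $0, $0, 6 ; 0/8/6/14/22/7/65521/3
#6 bne  $7, $6, L9 ; 0/8/6/14/22/7/65521/3 ; →target
#7 addi  $6, $3, 7 ; 0/8/6/14/22/7/21/3
#9 slt  $1, $4, $4 ; 0/0/6/14/22/7/21/3
#10 ori   $3, $1, 13 ; 0/0/6/13/22/7/21/3
#11 nor  $4, $7, $0 ; 0/0/6/13/65532/7/21/3

21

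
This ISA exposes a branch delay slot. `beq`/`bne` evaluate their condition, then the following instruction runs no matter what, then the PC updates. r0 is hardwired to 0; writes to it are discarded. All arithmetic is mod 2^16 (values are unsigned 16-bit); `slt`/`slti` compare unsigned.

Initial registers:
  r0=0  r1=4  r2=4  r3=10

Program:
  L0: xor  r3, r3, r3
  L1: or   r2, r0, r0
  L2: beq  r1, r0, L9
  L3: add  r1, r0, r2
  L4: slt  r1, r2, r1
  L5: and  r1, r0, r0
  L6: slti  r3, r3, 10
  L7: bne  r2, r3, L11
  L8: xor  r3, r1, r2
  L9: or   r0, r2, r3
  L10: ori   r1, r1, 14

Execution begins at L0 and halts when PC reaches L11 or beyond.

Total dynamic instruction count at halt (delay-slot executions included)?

PC=0  xor  r3, r3, r3        | r0=0 r1=4 r2=4 r3=0
PC=1  or   r2, r0, r0        | r0=0 r1=4 r2=0 r3=0
PC=2  beq  r1, r0, L9        | r0=0 r1=4 r2=0 r3=0  [not taken]
PC=3  add  r1, r0, r2        | r0=0 r1=0 r2=0 r3=0
PC=4  slt  r1, r2, r1        | r0=0 r1=0 r2=0 r3=0
PC=5  and  r1, r0, r0        | r0=0 r1=0 r2=0 r3=0
PC=6  slti  r3, r3, 10       | r0=0 r1=0 r2=0 r3=1
PC=7  bne  r2, r3, L11       | r0=0 r1=0 r2=0 r3=1  [TAKEN]
PC=8  xor  r3, r1, r2        | r0=0 r1=0 r2=0 r3=0

9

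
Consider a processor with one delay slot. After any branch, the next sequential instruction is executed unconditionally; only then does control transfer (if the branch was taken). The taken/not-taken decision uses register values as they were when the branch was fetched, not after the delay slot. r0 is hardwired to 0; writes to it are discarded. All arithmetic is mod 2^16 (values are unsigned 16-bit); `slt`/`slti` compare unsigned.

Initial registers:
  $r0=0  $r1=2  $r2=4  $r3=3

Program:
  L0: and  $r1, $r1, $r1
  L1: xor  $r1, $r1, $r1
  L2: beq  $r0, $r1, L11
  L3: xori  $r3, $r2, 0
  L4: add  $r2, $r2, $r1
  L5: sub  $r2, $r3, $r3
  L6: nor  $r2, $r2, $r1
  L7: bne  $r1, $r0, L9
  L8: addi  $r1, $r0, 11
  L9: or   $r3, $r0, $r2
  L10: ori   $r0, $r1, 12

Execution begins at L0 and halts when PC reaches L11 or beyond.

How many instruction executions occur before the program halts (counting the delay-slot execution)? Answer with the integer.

4

  step pc=0: and  $r1, $r1, $r1  regs=(0,2,4,3)
  step pc=1: xor  $r1, $r1, $r1  regs=(0,0,4,3)
  step pc=2: beq  $r0, $r1, L11  cond=T  regs=(0,0,4,3)
  step pc=3: xori  $r3, $r2, 0  regs=(0,0,4,4)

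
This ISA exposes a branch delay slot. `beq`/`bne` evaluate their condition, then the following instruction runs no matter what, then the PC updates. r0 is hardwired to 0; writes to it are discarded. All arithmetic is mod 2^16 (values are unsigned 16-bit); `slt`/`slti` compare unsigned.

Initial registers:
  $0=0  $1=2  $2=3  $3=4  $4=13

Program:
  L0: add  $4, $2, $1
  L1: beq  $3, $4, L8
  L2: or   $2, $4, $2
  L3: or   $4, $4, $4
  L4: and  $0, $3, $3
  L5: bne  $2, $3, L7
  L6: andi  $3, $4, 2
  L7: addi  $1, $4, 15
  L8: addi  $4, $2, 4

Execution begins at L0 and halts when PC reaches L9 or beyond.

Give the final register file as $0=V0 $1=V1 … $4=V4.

[0] add  $4, $2, $1  →  {$0:0, $1:2, $2:3, $3:4, $4:5}
[1] beq  $3, $4, L8  →  {$0:0, $1:2, $2:3, $3:4, $4:5}  ⟨branch fallthrough⟩
[2] or   $2, $4, $2  →  {$0:0, $1:2, $2:7, $3:4, $4:5}
[3] or   $4, $4, $4  →  {$0:0, $1:2, $2:7, $3:4, $4:5}
[4] and  $0, $3, $3  →  {$0:0, $1:2, $2:7, $3:4, $4:5}
[5] bne  $2, $3, L7  →  {$0:0, $1:2, $2:7, $3:4, $4:5}  ⟨branch taken⟩
[6] andi  $3, $4, 2  →  {$0:0, $1:2, $2:7, $3:0, $4:5}
[7] addi  $1, $4, 15  →  {$0:0, $1:20, $2:7, $3:0, $4:5}
[8] addi  $4, $2, 4  →  {$0:0, $1:20, $2:7, $3:0, $4:11}

$0=0 $1=20 $2=7 $3=0 $4=11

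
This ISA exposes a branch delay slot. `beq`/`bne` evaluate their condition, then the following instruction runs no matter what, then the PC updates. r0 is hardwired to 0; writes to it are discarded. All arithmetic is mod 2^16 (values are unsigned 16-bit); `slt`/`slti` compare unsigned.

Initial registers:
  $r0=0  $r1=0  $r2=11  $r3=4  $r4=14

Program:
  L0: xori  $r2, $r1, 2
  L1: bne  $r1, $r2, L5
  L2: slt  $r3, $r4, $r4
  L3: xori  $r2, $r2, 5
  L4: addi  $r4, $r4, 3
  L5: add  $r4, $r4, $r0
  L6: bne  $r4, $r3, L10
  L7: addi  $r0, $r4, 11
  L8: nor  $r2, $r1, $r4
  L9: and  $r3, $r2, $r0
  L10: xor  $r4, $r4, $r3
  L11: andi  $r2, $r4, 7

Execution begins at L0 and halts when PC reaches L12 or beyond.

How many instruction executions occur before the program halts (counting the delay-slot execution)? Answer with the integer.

  step pc=0: xori  $r2, $r1, 2  regs=(0,0,2,4,14)
  step pc=1: bne  $r1, $r2, L5  cond=T  regs=(0,0,2,4,14)
  step pc=2: slt  $r3, $r4, $r4  regs=(0,0,2,0,14)
  step pc=5: add  $r4, $r4, $r0  regs=(0,0,2,0,14)
  step pc=6: bne  $r4, $r3, L10  cond=T  regs=(0,0,2,0,14)
  step pc=7: addi  $r0, $r4, 11  regs=(0,0,2,0,14)
  step pc=10: xor  $r4, $r4, $r3  regs=(0,0,2,0,14)
  step pc=11: andi  $r2, $r4, 7  regs=(0,0,6,0,14)

8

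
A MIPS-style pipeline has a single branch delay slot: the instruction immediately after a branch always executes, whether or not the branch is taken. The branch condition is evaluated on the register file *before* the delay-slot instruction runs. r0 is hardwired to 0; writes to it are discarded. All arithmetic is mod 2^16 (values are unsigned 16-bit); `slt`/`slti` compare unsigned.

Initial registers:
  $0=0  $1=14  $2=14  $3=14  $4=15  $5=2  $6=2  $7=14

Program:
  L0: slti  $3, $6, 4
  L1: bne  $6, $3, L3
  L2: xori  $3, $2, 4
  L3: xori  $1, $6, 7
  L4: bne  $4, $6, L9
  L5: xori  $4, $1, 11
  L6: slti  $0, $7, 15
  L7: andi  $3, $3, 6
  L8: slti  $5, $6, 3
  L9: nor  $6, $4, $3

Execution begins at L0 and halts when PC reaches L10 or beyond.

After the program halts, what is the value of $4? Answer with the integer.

  step pc=0: slti  $3, $6, 4  regs=(0,14,14,1,15,2,2,14)
  step pc=1: bne  $6, $3, L3  cond=T  regs=(0,14,14,1,15,2,2,14)
  step pc=2: xori  $3, $2, 4  regs=(0,14,14,10,15,2,2,14)
  step pc=3: xori  $1, $6, 7  regs=(0,5,14,10,15,2,2,14)
  step pc=4: bne  $4, $6, L9  cond=T  regs=(0,5,14,10,15,2,2,14)
  step pc=5: xori  $4, $1, 11  regs=(0,5,14,10,14,2,2,14)
  step pc=9: nor  $6, $4, $3  regs=(0,5,14,10,14,2,65521,14)

14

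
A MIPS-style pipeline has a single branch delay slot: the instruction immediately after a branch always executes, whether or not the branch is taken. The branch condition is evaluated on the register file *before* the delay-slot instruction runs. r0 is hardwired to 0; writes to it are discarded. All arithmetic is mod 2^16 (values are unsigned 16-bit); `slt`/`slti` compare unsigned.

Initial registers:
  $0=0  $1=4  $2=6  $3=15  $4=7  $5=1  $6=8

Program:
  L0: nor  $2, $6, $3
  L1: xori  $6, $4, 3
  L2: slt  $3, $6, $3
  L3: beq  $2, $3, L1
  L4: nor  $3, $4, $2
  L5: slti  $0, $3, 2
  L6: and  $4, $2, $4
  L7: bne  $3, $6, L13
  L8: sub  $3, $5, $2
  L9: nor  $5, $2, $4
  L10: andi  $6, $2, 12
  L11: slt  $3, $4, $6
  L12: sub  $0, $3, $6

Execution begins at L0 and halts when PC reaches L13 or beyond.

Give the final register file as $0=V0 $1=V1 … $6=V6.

#0 nor  $2, $6, $3 ; 0/4/65520/15/7/1/8
#1 xori  $6, $4, 3 ; 0/4/65520/15/7/1/4
#2 slt  $3, $6, $3 ; 0/4/65520/1/7/1/4
#3 beq  $2, $3, L1 ; 0/4/65520/1/7/1/4 ; →fallthru
#4 nor  $3, $4, $2 ; 0/4/65520/8/7/1/4
#5 slti  $0, $3, 2 ; 0/4/65520/8/7/1/4
#6 and  $4, $2, $4 ; 0/4/65520/8/0/1/4
#7 bne  $3, $6, L13 ; 0/4/65520/8/0/1/4 ; →target
#8 sub  $3, $5, $2 ; 0/4/65520/17/0/1/4

$0=0 $1=4 $2=65520 $3=17 $4=0 $5=1 $6=4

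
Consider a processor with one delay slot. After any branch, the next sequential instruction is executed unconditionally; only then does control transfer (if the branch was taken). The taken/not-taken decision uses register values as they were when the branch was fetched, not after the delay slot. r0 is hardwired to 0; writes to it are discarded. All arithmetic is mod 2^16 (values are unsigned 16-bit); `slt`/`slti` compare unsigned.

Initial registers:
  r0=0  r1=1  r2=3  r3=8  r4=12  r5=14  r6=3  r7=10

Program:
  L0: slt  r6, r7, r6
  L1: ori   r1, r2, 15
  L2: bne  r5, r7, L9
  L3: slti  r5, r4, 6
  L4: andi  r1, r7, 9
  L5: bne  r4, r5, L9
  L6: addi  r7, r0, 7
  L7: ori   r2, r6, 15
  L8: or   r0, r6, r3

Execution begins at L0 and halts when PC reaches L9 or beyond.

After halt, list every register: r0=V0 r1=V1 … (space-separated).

r0=0 r1=15 r2=3 r3=8 r4=12 r5=0 r6=0 r7=10

PC=0  slt  r6, r7, r6        | r0=0 r1=1 r2=3 r3=8 r4=12 r5=14 r6=0 r7=10
PC=1  ori   r1, r2, 15       | r0=0 r1=15 r2=3 r3=8 r4=12 r5=14 r6=0 r7=10
PC=2  bne  r5, r7, L9        | r0=0 r1=15 r2=3 r3=8 r4=12 r5=14 r6=0 r7=10  [TAKEN]
PC=3  slti  r5, r4, 6        | r0=0 r1=15 r2=3 r3=8 r4=12 r5=0 r6=0 r7=10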